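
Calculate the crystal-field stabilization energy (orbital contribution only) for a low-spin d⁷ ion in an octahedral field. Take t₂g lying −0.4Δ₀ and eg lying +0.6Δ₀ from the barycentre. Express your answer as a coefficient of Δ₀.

-1.8 Δ₀

Configuration: t₂g⁶ eg¹.
CFSE = 6(-0.4Δ₀) + 1(0.6Δ₀) = -2.4Δ₀ + 0.6Δ₀ = -1.8Δ₀.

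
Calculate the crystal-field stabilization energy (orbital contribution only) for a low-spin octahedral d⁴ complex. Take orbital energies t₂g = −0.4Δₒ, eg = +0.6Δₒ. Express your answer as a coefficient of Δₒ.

Configuration: t₂g⁴ eg⁰.
CFSE = 4(-0.4Δₒ) + 0(0.6Δₒ) = -1.6Δₒ + 0.0Δₒ = -1.6Δₒ.

-1.6 Δₒ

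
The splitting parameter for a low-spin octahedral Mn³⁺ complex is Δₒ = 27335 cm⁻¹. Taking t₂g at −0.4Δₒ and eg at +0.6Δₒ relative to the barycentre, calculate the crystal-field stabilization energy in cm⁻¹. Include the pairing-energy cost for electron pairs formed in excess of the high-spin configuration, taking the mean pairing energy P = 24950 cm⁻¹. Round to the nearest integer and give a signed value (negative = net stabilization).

Mn is in group 7, so Mn³⁺ is d⁴ (7 − 3 = 4).
The d⁴ electrons fill as t₂g⁴ eg⁰.
The orbital stabilization is -1.6Δₒ = -1.6 × 27335 = -43736 cm⁻¹.
Relative to high-spin t₂g³ eg¹ (0 paired), the low-spin configuration has 1 additional pair, contributing +1 × 24950 = +24950 cm⁻¹.
Combining: -43736 + 24950 = -18786 cm⁻¹.

-18786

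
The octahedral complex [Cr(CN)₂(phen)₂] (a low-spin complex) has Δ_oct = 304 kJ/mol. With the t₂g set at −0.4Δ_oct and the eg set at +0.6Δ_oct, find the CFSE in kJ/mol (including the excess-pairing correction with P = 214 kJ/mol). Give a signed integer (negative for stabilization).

-272

Ligand charges: 2×(-1) from CN⁻ and 2×(+0) from phen sum to -2; with overall charge +0, Cr is +2.
Cr is in group 6, so Cr²⁺ is d⁴ (6 − 2 = 4).
Electron filling gives t₂g⁴ eg⁰.
CFSE(orbital) = 4×(-0.4Δ_oct) + 0×(0.6Δ_oct) = -1.6Δ_oct; with Δ_oct = 304 kJ/mol that is -486 kJ/mol.
Relative to high-spin t₂g³ eg¹ (0 paired), the low-spin configuration has 1 additional pair, contributing +1 × 214 = +214 kJ/mol.
Net CFSE = -486 + 214 = -272 kJ/mol.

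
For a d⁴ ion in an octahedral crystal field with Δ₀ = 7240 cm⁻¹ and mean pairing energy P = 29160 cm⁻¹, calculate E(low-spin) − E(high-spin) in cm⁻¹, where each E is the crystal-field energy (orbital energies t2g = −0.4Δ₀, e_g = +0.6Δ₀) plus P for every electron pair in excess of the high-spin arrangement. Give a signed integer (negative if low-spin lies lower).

21920

In the high-spin limit (t2g^3 e_g^1) the orbital term is -0.6Δ₀ = -4344 cm⁻¹, with no excess pairing.
For low-spin the configuration is t2g^4 e_g^0: orbital energy -1.6 × 7240 = -11584 cm⁻¹, and 1 additional pair relative to high-spin adds 29160 cm⁻¹, giving 17576 cm⁻¹.
The difference is 17576 − (-4344) = 21920 cm⁻¹, so high-spin lies lower.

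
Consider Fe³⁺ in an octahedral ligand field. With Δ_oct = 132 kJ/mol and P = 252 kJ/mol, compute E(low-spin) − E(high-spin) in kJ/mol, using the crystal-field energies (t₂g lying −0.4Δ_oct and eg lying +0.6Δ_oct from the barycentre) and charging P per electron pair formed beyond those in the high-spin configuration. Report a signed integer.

Group 8 minus oxidation state +3 gives a d⁵ configuration for Fe³⁺.
In the high-spin limit (t₂g³ eg²) the orbital term is 0.0Δ_oct = 0 kJ/mol, with no excess pairing.
Low-spin t₂g⁵ eg⁰ gives -2.0Δ_oct = -264 kJ/mol, but forming 2 extra pairs costs 2P = 504 kJ/mol, so E(LS) = -264 + 504 = 240 kJ/mol.
E(LS) − E(HS) = 240 − (0) = 240 kJ/mol.

240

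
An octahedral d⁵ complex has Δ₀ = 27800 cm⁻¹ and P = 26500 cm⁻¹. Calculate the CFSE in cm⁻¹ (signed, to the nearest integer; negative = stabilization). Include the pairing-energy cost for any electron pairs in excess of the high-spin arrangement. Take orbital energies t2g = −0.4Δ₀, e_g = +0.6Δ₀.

-2600

Δ₀ > P, so pairing is preferred: the ground state is low-spin.
That gives t2g^5 e_g^0.
Orbital CFSE = -2.0Δ₀ = -2.0 × 27800 = -55600 cm⁻¹.
Excess pairs vs high-spin: 2 − 0 = 2; pairing cost = +53000 cm⁻¹.
Net CFSE = -55600 + 53000 = -2600 cm⁻¹.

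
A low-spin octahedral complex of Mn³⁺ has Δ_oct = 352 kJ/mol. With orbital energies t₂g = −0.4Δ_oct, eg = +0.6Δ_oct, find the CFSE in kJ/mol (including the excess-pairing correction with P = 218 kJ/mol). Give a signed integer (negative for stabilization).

Mn sits in group 7; removing 3 electrons leaves Mn³⁺ with 7 − 3 = 4 d electrons.
Configuration: t₂g⁴ eg⁰.
CFSE(orbital) = 4×(-0.4Δ_oct) + 0×(0.6Δ_oct) = -1.6Δ_oct; with Δ_oct = 352 kJ/mol that is -563 kJ/mol.
High-spin d⁴ would be t₂g³ eg¹ with 0 pairs; low-spin has 1, so 1 excess pair costs +1P = +218 kJ/mol.
Overall CFSE = -563 + 218 = -345 kJ/mol.

-345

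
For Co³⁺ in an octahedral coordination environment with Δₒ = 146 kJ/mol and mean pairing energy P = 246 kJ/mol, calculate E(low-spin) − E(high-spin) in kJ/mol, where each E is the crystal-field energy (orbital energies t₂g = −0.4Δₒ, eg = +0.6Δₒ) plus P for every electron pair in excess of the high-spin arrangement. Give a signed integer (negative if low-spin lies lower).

200

Co³⁺: group 9, so d-count = 9 − 3 = 6.
In the high-spin limit (t₂g⁴ eg²) the orbital term is -0.4Δₒ = -58 kJ/mol, with no excess pairing.
Low-spin t₂g⁶ eg⁰ gives -2.4Δₒ = -350 kJ/mol, but forming 2 extra pairs costs 2P = 492 kJ/mol, so E(LS) = -350 + 492 = 142 kJ/mol.
E(LS) − E(HS) = 142 − (-58) = 200 kJ/mol.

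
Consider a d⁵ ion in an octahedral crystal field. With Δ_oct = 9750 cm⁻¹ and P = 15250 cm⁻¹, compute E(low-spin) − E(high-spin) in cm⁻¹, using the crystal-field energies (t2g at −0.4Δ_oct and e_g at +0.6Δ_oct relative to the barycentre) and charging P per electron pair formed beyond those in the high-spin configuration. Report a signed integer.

11000

High-spin: t2g^3 e_g^2, CFSE = 0.0Δ_oct = 0 cm⁻¹.
For low-spin the configuration is t2g^5 e_g^0: orbital energy -2.0 × 9750 = -19500 cm⁻¹, and 2 additional pairs relative to high-spin add 30500 cm⁻¹, giving 11000 cm⁻¹.
Thus E(LS) − E(HS) = 11000 cm⁻¹.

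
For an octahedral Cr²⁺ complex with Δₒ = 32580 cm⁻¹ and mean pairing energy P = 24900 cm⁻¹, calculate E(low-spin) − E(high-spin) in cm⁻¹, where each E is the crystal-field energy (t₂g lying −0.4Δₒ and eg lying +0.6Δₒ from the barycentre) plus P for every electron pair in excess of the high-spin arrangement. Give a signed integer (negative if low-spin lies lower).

-7680

Group 6 minus oxidation state +2 gives a d⁴ configuration for Cr²⁺.
High-spin d⁴ fills as t₂g³ eg¹ with CFSE 3(−0.4) + 1(+0.6) = -0.6Δₒ = -19548 cm⁻¹.
For low-spin the configuration is t₂g⁴ eg⁰: orbital energy -1.6 × 32580 = -52128 cm⁻¹, and 1 additional pair relative to high-spin adds 24900 cm⁻¹, giving -27228 cm⁻¹.
E(LS) − E(HS) = -27228 − (-19548) = -7680 cm⁻¹.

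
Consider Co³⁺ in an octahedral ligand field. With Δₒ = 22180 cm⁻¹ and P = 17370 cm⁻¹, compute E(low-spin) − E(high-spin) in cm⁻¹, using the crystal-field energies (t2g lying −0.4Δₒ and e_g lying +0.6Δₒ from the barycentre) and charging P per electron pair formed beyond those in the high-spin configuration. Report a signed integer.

Co sits in group 9; removing 3 electrons leaves Co³⁺ with 9 − 3 = 6 d electrons.
High-spin d⁶ fills as t2g^4 e_g^2 with CFSE 4(−0.4) + 2(+0.6) = -0.4Δₒ = -8872 cm⁻¹.
Low-spin: t2g^6 e_g^0, orbital CFSE = -2.4Δₒ = -53232 cm⁻¹; plus 2 excess pairs × P = +34740 cm⁻¹; total -18492 cm⁻¹.
E(LS) − E(HS) = -18492 − (-8872) = -9620 cm⁻¹.

-9620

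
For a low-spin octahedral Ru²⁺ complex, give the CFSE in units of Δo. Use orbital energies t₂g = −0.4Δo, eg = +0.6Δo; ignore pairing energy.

-2.4 Δo

Ru sits in group 8; removing 2 electrons leaves Ru²⁺ with 8 − 2 = 6 d electrons.
Configuration: t₂g⁶ eg⁰.
CFSE = 6(-0.4Δo) + 0(0.6Δo) = -2.4Δo + 0.0Δo = -2.4Δo.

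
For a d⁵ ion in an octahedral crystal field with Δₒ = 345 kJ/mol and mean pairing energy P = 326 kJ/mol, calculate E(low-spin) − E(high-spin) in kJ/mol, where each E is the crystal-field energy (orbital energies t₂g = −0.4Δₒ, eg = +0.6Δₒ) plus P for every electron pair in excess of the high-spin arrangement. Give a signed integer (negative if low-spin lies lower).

-38

High-spin d⁵ fills as t₂g³ eg² with CFSE 3(−0.4) + 2(+0.6) = 0.0Δₒ = 0 kJ/mol.
Low-spin: t₂g⁵ eg⁰, orbital CFSE = -2.0Δₒ = -690 kJ/mol; plus 2 excess pairs × P = +652 kJ/mol; total -38 kJ/mol.
The difference is -38 − (0) = -38 kJ/mol, so low-spin lies lower.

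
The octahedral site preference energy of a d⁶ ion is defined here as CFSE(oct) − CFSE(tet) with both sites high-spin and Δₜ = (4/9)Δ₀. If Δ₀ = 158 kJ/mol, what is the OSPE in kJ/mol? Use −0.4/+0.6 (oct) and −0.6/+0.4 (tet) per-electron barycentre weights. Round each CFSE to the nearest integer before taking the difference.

Octahedral (high-spin): t2g^4 e_g^2, CFSE = 4(−0.4) + 2(+0.6) = -0.4Δ₀ = -0.4 × 158 = -63 kJ/mol.
Tetrahedral: e^3 t2^3, CFSE = 3(−0.6) + 3(+0.4) = -0.6Δₜ = -0.6 × (4/9) × 158 = -42 kJ/mol.
OSPE = -63 − (-42) = -21 kJ/mol.

-21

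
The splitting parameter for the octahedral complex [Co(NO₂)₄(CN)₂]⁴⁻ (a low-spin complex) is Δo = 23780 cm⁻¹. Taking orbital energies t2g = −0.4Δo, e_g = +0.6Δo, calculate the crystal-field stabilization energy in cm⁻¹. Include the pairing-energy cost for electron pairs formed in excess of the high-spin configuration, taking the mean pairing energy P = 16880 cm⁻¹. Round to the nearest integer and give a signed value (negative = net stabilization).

-25924

Ligand charges: 4×(-1) from NO₂⁻ and 2×(-1) from CN⁻ sum to -6; with overall charge -4, Co is +2.
Group 9 minus oxidation state +2 gives a d⁷ configuration for Co²⁺.
Configuration: t2g^6 e_g^1.
Orbital CFSE = 6(-0.4) + 1(0.6) = -1.8Δo = -1.8 × 23780 = -42804 cm⁻¹.
Pairing penalty: 3 pairs vs 2 in the high-spin reference → 1 extra × P = 16880 cm⁻¹.
Net CFSE = -42804 + 16880 = -25924 cm⁻¹.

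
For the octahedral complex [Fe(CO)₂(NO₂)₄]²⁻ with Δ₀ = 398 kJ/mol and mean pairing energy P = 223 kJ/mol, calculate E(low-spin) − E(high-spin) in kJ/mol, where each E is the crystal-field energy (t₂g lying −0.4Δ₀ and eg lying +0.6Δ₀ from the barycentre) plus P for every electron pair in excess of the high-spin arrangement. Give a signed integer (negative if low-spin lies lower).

-350

Ligand charges: 2×(+0) from CO and 4×(-1) from NO₂⁻ sum to -4; with overall charge -2, Fe is +2.
Group 8 minus oxidation state +2 gives a d⁶ configuration for Fe²⁺.
In the high-spin limit (t₂g⁴ eg²) the orbital term is -0.4Δ₀ = -159 kJ/mol, with no excess pairing.
Low-spin: t₂g⁶ eg⁰, orbital CFSE = -2.4Δ₀ = -955 kJ/mol; plus 2 excess pairs × P = +446 kJ/mol; total -509 kJ/mol.
The difference is -509 − (-159) = -350 kJ/mol, so low-spin lies lower.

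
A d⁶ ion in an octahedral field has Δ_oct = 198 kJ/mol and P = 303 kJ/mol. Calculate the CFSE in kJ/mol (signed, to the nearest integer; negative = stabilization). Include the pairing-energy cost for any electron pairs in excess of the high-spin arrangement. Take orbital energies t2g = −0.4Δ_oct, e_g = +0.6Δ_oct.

-79

Δ_oct < P, so pairing is avoided: the ground state is high-spin.
Filling d⁶ accordingly: t2g^4 e_g^2.
Orbital CFSE = -0.4Δ_oct = -0.4 × 198 = -79 kJ/mol.
High-spin has no excess pairs, so no pairing correction applies.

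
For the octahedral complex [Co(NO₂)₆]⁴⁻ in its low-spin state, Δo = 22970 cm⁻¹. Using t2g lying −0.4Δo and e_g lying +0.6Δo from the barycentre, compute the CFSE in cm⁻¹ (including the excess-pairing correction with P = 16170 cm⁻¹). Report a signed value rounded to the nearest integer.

-25176

Each NO₂⁻ contributes -1; 6 × (-1) = -6. With overall charge -4, Co is in the +2 oxidation state.
Group 9 minus oxidation state +2 gives a d⁷ configuration for Co²⁺.
The d⁷ electrons fill as t2g^6 e_g^1.
Orbital CFSE = 6(-0.4) + 1(0.6) = -1.8Δo = -1.8 × 22970 = -41346 cm⁻¹.
Pairing penalty: 3 pairs vs 2 in the high-spin reference → 1 extra × P = 16170 cm⁻¹.
Combining: -41346 + 16170 = -25176 cm⁻¹.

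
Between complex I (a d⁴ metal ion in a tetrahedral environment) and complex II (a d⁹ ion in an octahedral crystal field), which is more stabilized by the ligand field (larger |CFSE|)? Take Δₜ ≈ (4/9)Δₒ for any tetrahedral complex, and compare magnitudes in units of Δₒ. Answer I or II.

II

I: Tetrahedral fields are weak (Δₜ ≈ 4/9 Δₒ), so electrons fill high-spin; e^2 t2^2, CFSE = -0.4Δₜ ≈ -0.18Δₒ.
II: t₂g⁶ eg³, CFSE = -0.6Δₒ.
So II has the larger |CFSE|.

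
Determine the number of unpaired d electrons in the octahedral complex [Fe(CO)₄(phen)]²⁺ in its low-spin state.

Ligand charges: 4×(+0) from CO and 1×(+0) from phen sum to +0; with overall charge +2, Fe is +2.
Group 8 minus oxidation state +2 gives a d⁶ configuration for Fe²⁺.
Configuration: t₂g⁶ eg⁰, giving 0 unpaired electrons.

0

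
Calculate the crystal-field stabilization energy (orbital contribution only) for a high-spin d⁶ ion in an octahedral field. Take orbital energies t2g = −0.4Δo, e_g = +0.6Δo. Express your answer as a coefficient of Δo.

-0.4 Δo

Configuration: t2g^4 e_g^2.
CFSE = 4(-0.4Δo) + 2(0.6Δo) = -1.6Δo + 1.2Δo = -0.4Δo.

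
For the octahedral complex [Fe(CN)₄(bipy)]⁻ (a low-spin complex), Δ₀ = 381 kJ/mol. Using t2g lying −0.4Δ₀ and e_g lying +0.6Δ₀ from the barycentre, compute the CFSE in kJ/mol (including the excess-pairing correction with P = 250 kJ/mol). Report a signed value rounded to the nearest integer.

-262

Ligand charges: 4×(-1) from CN⁻ and 1×(+0) from bipy sum to -4; with overall charge -1, Fe is +3.
Fe is in group 8, so Fe³⁺ is d⁵ (8 − 3 = 5).
Electron filling gives t2g^5 e_g^0.
CFSE(orbital) = 5×(-0.4Δ₀) + 0×(0.6Δ₀) = -2.0Δ₀; with Δ₀ = 381 kJ/mol that is -762 kJ/mol.
High-spin d⁵ would be t2g^3 e_g^2 with 0 pairs; low-spin has 2, so 2 excess pairs cost +2P = +500 kJ/mol.
Net CFSE = -762 + 500 = -262 kJ/mol.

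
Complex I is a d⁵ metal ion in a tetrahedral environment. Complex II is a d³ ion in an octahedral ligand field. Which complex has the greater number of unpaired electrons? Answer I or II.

I

I: Tetrahedral splitting is small, so the complex is high-spin; e^2 t2^3 → 5 unpaired.
II: For octahedral d³ the high- and low-spin configurations coincide; t2g^3 e_g^0 → 3 unpaired.
So I has more unpaired electrons.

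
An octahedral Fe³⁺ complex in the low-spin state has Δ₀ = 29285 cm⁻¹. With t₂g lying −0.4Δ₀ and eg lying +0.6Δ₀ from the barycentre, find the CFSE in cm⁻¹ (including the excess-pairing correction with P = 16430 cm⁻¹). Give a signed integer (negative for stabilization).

Fe³⁺: group 8, so d-count = 8 − 3 = 5.
Configuration: t₂g⁵ eg⁰.
The orbital stabilization is -2.0Δ₀ = -2.0 × 29285 = -58570 cm⁻¹.
High-spin d⁵ would be t₂g³ eg² with 0 pairs; low-spin has 2, so 2 excess pairs cost +2P = +32860 cm⁻¹.
Net CFSE = -58570 + 32860 = -25710 cm⁻¹.

-25710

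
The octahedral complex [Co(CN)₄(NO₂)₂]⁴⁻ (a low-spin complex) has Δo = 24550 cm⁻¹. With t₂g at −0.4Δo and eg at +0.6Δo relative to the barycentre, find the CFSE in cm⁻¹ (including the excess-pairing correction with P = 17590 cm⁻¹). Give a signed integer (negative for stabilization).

Ligand charges: 4×(-1) from CN⁻ and 2×(-1) from NO₂⁻ sum to -6; with overall charge -4, Co is +2.
Co is in group 9, so Co²⁺ is d⁷ (9 − 2 = 7).
Electron filling gives t₂g⁶ eg¹.
The orbital stabilization is -1.8Δo = -1.8 × 24550 = -44190 cm⁻¹.
High-spin d⁷ would be t₂g⁵ eg² with 2 pairs; low-spin has 3, so 1 excess pair costs +1P = +17590 cm⁻¹.
Combining: -44190 + 17590 = -26600 cm⁻¹.

-26600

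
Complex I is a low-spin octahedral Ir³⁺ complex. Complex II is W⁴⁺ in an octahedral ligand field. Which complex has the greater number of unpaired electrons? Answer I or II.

I: Ir³⁺: group 9, so d-count = 9 − 3 = 6; t2g^6 e_g^0 → 0 unpaired.
II: Group 6 minus oxidation state +4 gives a d² configuration for W⁴⁺; For octahedral d² the high- and low-spin configurations coincide; t2g^2 e_g^0 → 2 unpaired.
So II has more unpaired electrons.

II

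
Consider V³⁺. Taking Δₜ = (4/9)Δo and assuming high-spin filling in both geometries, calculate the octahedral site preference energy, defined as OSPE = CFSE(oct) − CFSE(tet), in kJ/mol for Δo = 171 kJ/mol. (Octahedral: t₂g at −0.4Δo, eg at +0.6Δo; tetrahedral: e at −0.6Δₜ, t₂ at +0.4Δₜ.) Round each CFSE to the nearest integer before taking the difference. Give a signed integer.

Group 5 minus oxidation state +3 gives a d² configuration for V³⁺.
In an octahedral site d² (HS) is t2g^2 e_g^0, giving CFSE(oct) = -0.8Δo = -137 kJ/mol.
Tetrahedral e^2 t2^0 gives -1.2Δₜ = -1.2 × (4/9) × 171 = -91 kJ/mol.
OSPE = -137 − (-91) = -46 kJ/mol.

-46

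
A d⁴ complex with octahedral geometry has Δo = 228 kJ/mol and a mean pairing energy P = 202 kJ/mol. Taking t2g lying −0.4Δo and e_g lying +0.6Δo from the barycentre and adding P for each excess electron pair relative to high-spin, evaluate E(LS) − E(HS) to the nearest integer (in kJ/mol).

In the high-spin limit (t2g^3 e_g^1) the orbital term is -0.6Δo = -137 kJ/mol, with no excess pairing.
Low-spin: t2g^4 e_g^0, orbital CFSE = -1.6Δo = -365 kJ/mol; plus 1 excess pair × P = +202 kJ/mol; total -163 kJ/mol.
Thus E(LS) − E(HS) = -26 kJ/mol.

-26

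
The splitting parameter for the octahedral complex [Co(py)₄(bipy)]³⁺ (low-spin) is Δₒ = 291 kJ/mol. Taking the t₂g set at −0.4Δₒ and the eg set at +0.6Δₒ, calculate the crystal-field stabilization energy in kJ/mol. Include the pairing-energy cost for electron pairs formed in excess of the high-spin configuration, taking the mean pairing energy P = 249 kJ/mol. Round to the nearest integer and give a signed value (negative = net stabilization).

-200

Ligand charges: 4×(+0) from py and 1×(+0) from bipy sum to +0; with overall charge +3, Co is +3.
Co³⁺: group 9, so d-count = 9 − 3 = 6.
Electron filling gives t₂g⁶ eg⁰.
CFSE(orbital) = 6×(-0.4Δₒ) + 0×(0.6Δₒ) = -2.4Δₒ; with Δₒ = 291 kJ/mol that is -698 kJ/mol.
Pairing penalty: 3 pairs vs 1 in the high-spin reference → 2 extra × P = 498 kJ/mol.
Net CFSE = -698 + 498 = -200 kJ/mol.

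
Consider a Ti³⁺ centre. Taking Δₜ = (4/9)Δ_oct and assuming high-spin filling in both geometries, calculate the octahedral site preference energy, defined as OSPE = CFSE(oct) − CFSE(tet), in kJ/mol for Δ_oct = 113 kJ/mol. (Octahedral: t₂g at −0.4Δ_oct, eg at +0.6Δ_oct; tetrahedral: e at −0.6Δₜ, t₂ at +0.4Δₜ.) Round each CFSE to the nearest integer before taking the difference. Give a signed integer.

-15

Ti is in group 4, so Ti³⁺ is d¹ (4 − 3 = 1).
In an octahedral site d¹ (HS) is t2g^1 e_g^0, giving CFSE(oct) = -0.4Δ_oct = -45 kJ/mol.
Tetrahedral: e^1 t2^0, CFSE = 1(−0.6) + 0(+0.4) = -0.6Δₜ = -0.6 × (4/9) × 113 = -30 kJ/mol.
OSPE = CFSE(oct) − CFSE(tet) = -45 − (-30) = -15 kJ/mol.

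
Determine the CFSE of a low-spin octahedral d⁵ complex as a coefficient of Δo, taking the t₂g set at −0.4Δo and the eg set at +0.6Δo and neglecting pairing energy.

Configuration: t₂g⁵ eg⁰.
CFSE = 5(-0.4Δo) + 0(0.6Δo) = -2.0Δo + 0.0Δo = -2.0Δo.

-2.0 Δo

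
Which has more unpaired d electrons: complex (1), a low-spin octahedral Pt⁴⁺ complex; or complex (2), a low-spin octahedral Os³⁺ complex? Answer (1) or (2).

(2)

(1): Pt⁴⁺: group 10, so d-count = 10 − 4 = 6; t₂g⁶ eg⁰ → 0 unpaired.
(2): Group 8 minus oxidation state +3 gives a d⁵ configuration for Os³⁺; t2g^5 e_g^0 → 1 unpaired.
So (2) has more unpaired electrons.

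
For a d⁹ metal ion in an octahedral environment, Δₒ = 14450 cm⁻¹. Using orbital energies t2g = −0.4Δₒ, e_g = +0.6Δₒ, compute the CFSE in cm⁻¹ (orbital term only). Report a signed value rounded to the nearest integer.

Electron filling gives t2g^6 e_g^3.
CFSE(orbital) = 6×(-0.4Δₒ) + 3×(0.6Δₒ) = -0.6Δₒ; with Δₒ = 14450 cm⁻¹ that is -8670 cm⁻¹.

-8670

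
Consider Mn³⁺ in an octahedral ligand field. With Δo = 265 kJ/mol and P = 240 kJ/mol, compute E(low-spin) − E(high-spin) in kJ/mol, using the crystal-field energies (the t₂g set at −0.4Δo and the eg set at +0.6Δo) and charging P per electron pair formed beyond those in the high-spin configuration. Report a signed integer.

Mn is in group 7, so Mn³⁺ is d⁴ (7 − 3 = 4).
High-spin: t₂g³ eg¹, CFSE = -0.6Δo = -159 kJ/mol.
For low-spin the configuration is t₂g⁴ eg⁰: orbital energy -1.6 × 265 = -424 kJ/mol, and 1 additional pair relative to high-spin adds 240 kJ/mol, giving -184 kJ/mol.
The difference is -184 − (-159) = -25 kJ/mol, so low-spin lies lower.

-25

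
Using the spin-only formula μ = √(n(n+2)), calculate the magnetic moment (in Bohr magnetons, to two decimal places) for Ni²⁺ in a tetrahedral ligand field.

Ni is in group 10, so Ni²⁺ is d⁸ (10 − 2 = 8).
With tetrahedral geometry the complex is necessarily high-spin.
Configuration: e⁴ t₂⁴ → 2 unpaired electrons.
μ(spin-only) = √[2(2+2)] = √8 ≈ 2.83 Bohr magnetons.

2.83 Bohr magnetons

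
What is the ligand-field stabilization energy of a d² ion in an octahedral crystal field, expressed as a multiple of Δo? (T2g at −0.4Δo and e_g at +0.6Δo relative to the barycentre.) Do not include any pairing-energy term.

-0.8 Δo

Configuration: t2g^2 e_g^0.
CFSE = 2(-0.4Δo) + 0(0.6Δo) = -0.8Δo + 0.0Δo = -0.8Δo.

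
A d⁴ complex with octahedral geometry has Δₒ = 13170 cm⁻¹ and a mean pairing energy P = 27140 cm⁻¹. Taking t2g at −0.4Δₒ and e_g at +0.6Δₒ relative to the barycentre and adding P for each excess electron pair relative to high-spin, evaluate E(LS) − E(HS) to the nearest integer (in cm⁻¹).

High-spin d⁴ fills as t2g^3 e_g^1 with CFSE 3(−0.4) + 1(+0.6) = -0.6Δₒ = -7902 cm⁻¹.
For low-spin the configuration is t2g^4 e_g^0: orbital energy -1.6 × 13170 = -21072 cm⁻¹, and 1 additional pair relative to high-spin adds 27140 cm⁻¹, giving 6068 cm⁻¹.
Thus E(LS) − E(HS) = 13970 cm⁻¹.

13970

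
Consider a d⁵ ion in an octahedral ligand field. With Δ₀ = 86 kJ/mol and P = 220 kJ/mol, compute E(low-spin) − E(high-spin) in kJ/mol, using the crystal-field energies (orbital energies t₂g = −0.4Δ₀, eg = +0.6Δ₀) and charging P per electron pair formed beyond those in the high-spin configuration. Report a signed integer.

High-spin: t₂g³ eg², CFSE = 0.0Δ₀ = 0 kJ/mol.
For low-spin the configuration is t₂g⁵ eg⁰: orbital energy -2.0 × 86 = -172 kJ/mol, and 2 additional pairs relative to high-spin add 440 kJ/mol, giving 268 kJ/mol.
E(LS) − E(HS) = 268 − (0) = 268 kJ/mol.

268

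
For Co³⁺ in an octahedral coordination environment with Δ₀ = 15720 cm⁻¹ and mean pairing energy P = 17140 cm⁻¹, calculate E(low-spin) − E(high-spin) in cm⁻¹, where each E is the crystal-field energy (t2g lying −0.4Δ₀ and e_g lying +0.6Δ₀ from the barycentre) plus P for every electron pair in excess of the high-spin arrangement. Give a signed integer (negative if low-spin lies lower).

2840

Co³⁺: group 9, so d-count = 9 − 3 = 6.
High-spin: t2g^4 e_g^2, CFSE = -0.4Δ₀ = -6288 cm⁻¹.
For low-spin the configuration is t2g^6 e_g^0: orbital energy -2.4 × 15720 = -37728 cm⁻¹, and 2 additional pairs relative to high-spin add 34280 cm⁻¹, giving -3448 cm⁻¹.
Thus E(LS) − E(HS) = 2840 cm⁻¹.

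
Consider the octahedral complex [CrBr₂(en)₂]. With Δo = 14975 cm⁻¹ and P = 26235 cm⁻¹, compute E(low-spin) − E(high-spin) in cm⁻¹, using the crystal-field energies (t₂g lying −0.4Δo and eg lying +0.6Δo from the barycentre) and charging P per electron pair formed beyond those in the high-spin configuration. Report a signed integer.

Ligand charges: 2×(-1) from Br⁻ and 2×(+0) from en sum to -2; with overall charge +0, Cr is +2.
Cr sits in group 6; removing 2 electrons leaves Cr²⁺ with 6 − 2 = 4 d electrons.
In the high-spin limit (t₂g³ eg¹) the orbital term is -0.6Δo = -8985 cm⁻¹, with no excess pairing.
Low-spin: t₂g⁴ eg⁰, orbital CFSE = -1.6Δo = -23960 cm⁻¹; plus 1 excess pair × P = +26235 cm⁻¹; total 2275 cm⁻¹.
The difference is 2275 − (-8985) = 11260 cm⁻¹, so high-spin lies lower.

11260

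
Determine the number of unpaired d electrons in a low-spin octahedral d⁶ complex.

0

Configuration: t₂g⁶ eg⁰, giving 0 unpaired electrons.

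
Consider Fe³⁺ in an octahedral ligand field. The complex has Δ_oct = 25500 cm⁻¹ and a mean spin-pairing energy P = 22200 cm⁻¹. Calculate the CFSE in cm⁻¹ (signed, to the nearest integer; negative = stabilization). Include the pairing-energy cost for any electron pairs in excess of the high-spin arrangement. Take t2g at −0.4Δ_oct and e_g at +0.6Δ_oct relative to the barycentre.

-6600

Fe is in group 8, so Fe³⁺ is d⁵ (8 − 3 = 5).
With Δ_oct > P the complex is low-spin.
Filling d⁵ accordingly: t2g^5 e_g^0.
Orbital CFSE = -2.0Δ_oct = -2.0 × 25500 = -51000 cm⁻¹.
Excess pairs vs high-spin: 2 − 0 = 2; pairing cost = +44400 cm⁻¹.
Net CFSE = -51000 + 44400 = -6600 cm⁻¹.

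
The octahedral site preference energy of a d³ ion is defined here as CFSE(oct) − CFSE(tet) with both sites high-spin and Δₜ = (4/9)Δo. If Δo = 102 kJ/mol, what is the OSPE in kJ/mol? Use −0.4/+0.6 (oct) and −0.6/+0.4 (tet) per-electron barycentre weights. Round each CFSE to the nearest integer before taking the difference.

-86

Octahedral high-spin t₂g³ eg⁰: CFSE = -1.2 × 102 = -122 kJ/mol.
Tetrahedral: e² t₂¹, CFSE = 2(−0.6) + 1(+0.4) = -0.8Δₜ = -0.8 × (4/9) × 102 = -36 kJ/mol.
OSPE = -122 − (-36) = -86 kJ/mol.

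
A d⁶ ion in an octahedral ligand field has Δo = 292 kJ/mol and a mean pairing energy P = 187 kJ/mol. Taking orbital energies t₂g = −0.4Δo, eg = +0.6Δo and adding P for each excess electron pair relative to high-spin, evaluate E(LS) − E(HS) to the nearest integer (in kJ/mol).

-210

In the high-spin limit (t₂g⁴ eg²) the orbital term is -0.4Δo = -117 kJ/mol, with no excess pairing.
Low-spin t₂g⁶ eg⁰ gives -2.4Δo = -701 kJ/mol, but forming 2 extra pairs costs 2P = 374 kJ/mol, so E(LS) = -701 + 374 = -327 kJ/mol.
The difference is -327 − (-117) = -210 kJ/mol, so low-spin lies lower.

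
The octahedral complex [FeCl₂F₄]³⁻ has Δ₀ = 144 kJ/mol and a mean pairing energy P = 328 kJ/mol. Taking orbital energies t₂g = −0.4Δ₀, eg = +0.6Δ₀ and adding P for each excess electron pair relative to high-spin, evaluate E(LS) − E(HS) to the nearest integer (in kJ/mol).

368

Ligand charges: 2×(-1) from Cl⁻ and 4×(-1) from F⁻ sum to -6; with overall charge -3, Fe is +3.
Fe sits in group 8; removing 3 electrons leaves Fe³⁺ with 8 − 3 = 5 d electrons.
High-spin: t₂g³ eg², CFSE = 0.0Δ₀ = 0 kJ/mol.
For low-spin the configuration is t₂g⁵ eg⁰: orbital energy -2.0 × 144 = -288 kJ/mol, and 2 additional pairs relative to high-spin add 656 kJ/mol, giving 368 kJ/mol.
E(LS) − E(HS) = 368 − (0) = 368 kJ/mol.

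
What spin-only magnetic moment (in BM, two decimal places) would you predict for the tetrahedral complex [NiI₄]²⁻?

2.83 BM

Each I⁻ contributes -1; 4 × (-1) = -4. With overall charge -2, Ni is in the +2 oxidation state.
Ni sits in group 10; removing 2 electrons leaves Ni²⁺ with 10 − 2 = 8 d electrons.
With tetrahedral geometry the complex is necessarily high-spin.
Configuration: e^4 t2^4 → 2 unpaired electrons.
μ(spin-only) = √[2(2+2)] = √8 ≈ 2.83 BM.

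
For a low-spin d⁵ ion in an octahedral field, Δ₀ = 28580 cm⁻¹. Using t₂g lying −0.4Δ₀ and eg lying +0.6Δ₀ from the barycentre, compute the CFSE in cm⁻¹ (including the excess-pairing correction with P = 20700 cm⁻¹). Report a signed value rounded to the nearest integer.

-15760

The d⁵ electrons fill as t₂g⁵ eg⁰.
The orbital stabilization is -2.0Δ₀ = -2.0 × 28580 = -57160 cm⁻¹.
Pairing penalty: 2 pairs vs 0 in the high-spin reference → 2 extra × P = 41400 cm⁻¹.
Combining: -57160 + 41400 = -15760 cm⁻¹.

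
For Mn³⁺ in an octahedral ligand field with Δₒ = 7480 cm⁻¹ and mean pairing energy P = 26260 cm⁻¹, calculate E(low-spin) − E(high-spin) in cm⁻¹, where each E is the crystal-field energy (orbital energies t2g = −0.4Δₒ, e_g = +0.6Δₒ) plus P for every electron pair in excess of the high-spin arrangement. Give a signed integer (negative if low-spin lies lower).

18780

Mn³⁺: group 7, so d-count = 7 − 3 = 4.
In the high-spin limit (t2g^3 e_g^1) the orbital term is -0.6Δₒ = -4488 cm⁻¹, with no excess pairing.
Low-spin t2g^4 e_g^0 gives -1.6Δₒ = -11968 cm⁻¹, but forming 1 extra pair costs 1P = 26260 cm⁻¹, so E(LS) = -11968 + 26260 = 14292 cm⁻¹.
E(LS) − E(HS) = 14292 − (-4488) = 18780 cm⁻¹.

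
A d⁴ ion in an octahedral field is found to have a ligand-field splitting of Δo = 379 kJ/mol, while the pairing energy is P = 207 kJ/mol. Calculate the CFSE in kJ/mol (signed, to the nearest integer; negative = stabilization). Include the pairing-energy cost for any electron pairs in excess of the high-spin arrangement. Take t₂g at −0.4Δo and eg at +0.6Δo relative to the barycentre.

-399

With Δo > P the complex is low-spin.
Configuration: t₂g⁴ eg⁰.
Orbital CFSE = -1.6Δo = -1.6 × 379 = -606 kJ/mol.
Excess pairs vs high-spin: 1 − 0 = 1; pairing cost = +207 kJ/mol.
Net CFSE = -606 + 207 = -399 kJ/mol.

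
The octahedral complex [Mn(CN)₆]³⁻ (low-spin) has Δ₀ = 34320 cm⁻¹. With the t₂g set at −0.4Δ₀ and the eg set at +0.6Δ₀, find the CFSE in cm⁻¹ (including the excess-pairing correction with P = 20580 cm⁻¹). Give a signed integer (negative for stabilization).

Each CN⁻ contributes -1; 6 × (-1) = -6. With overall charge -3, Mn is in the +3 oxidation state.
Group 7 minus oxidation state +3 gives a d⁴ configuration for Mn³⁺.
Electron filling gives t₂g⁴ eg⁰.
CFSE(orbital) = 4×(-0.4Δ₀) + 0×(0.6Δ₀) = -1.6Δ₀; with Δ₀ = 34320 cm⁻¹ that is -54912 cm⁻¹.
Relative to high-spin t₂g³ eg¹ (0 paired), the low-spin configuration has 1 additional pair, contributing +1 × 20580 = +20580 cm⁻¹.
Overall CFSE = -54912 + 20580 = -34332 cm⁻¹.

-34332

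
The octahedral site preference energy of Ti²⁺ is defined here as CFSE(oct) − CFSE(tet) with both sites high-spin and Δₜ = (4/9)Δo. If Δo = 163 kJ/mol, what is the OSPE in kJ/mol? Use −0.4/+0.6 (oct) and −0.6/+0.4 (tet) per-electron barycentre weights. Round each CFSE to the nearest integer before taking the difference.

-43

Ti sits in group 4; removing 2 electrons leaves Ti²⁺ with 4 − 2 = 2 d electrons.
In an octahedral site d² (HS) is t2g^2 e_g^0, giving CFSE(oct) = -0.8Δo = -130 kJ/mol.
In a tetrahedral site the filling is e^2 t2^0: CFSE(tet) = -1.2Δₜ = -1.2 × (4/9)(163) = -87 kJ/mol.
OSPE = -130 − (-87) = -43 kJ/mol.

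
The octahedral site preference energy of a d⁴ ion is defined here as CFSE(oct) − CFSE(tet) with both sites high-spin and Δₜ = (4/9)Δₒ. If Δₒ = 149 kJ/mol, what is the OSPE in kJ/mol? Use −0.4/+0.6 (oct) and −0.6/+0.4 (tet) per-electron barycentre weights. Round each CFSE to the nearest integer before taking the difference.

In an octahedral site d⁴ (HS) is t2g^3 e_g^1, giving CFSE(oct) = -0.6Δₒ = -89 kJ/mol.
Tetrahedral e^2 t2^2 gives -0.4Δₜ = -0.4 × (4/9) × 149 = -26 kJ/mol.
Subtracting, OSPE = -89 − (-26) = -63 kJ/mol.

-63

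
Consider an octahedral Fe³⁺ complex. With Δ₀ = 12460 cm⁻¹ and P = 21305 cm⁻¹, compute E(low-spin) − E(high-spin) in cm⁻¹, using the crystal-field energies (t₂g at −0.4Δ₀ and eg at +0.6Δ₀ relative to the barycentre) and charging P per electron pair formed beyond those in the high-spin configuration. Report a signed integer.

Fe is in group 8, so Fe³⁺ is d⁵ (8 − 3 = 5).
High-spin d⁵ fills as t₂g³ eg² with CFSE 3(−0.4) + 2(+0.6) = 0.0Δ₀ = 0 cm⁻¹.
Low-spin: t₂g⁵ eg⁰, orbital CFSE = -2.0Δ₀ = -24920 cm⁻¹; plus 2 excess pairs × P = +42610 cm⁻¹; total 17690 cm⁻¹.
Thus E(LS) − E(HS) = 17690 cm⁻¹.

17690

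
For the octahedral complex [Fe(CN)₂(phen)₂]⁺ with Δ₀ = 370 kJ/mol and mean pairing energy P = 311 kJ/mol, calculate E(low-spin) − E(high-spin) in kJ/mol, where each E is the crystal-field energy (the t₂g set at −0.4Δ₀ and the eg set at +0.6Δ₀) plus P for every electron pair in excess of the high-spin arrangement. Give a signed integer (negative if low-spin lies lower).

Ligand charges: 2×(-1) from CN⁻ and 2×(+0) from phen sum to -2; with overall charge +1, Fe is +3.
Group 8 minus oxidation state +3 gives a d⁵ configuration for Fe³⁺.
High-spin d⁵ fills as t₂g³ eg² with CFSE 3(−0.4) + 2(+0.6) = 0.0Δ₀ = 0 kJ/mol.
Low-spin: t₂g⁵ eg⁰, orbital CFSE = -2.0Δ₀ = -740 kJ/mol; plus 2 excess pairs × P = +622 kJ/mol; total -118 kJ/mol.
The difference is -118 − (0) = -118 kJ/mol, so low-spin lies lower.

-118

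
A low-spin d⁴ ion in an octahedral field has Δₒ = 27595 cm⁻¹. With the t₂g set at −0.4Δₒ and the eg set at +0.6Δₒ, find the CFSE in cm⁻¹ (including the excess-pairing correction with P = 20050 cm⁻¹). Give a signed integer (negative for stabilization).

The d⁴ electrons fill as t₂g⁴ eg⁰.
Orbital CFSE = 4(-0.4) + 0(0.6) = -1.6Δₒ = -1.6 × 27595 = -44152 cm⁻¹.
High-spin d⁴ would be t₂g³ eg¹ with 0 pairs; low-spin has 1, so 1 excess pair costs +1P = +20050 cm⁻¹.
Overall CFSE = -44152 + 20050 = -24102 cm⁻¹.

-24102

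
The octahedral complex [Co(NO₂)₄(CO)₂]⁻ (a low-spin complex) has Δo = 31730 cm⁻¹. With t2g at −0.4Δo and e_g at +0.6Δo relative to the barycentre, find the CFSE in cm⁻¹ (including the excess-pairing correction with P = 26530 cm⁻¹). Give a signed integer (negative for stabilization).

-23092

Ligand charges: 4×(-1) from NO₂⁻ and 2×(+0) from CO sum to -4; with overall charge -1, Co is +3.
Co sits in group 9; removing 3 electrons leaves Co³⁺ with 9 − 3 = 6 d electrons.
The d⁶ electrons fill as t2g^6 e_g^0.
CFSE(orbital) = 6×(-0.4Δo) + 0×(0.6Δo) = -2.4Δo; with Δo = 31730 cm⁻¹ that is -76152 cm⁻¹.
Relative to high-spin t2g^4 e_g^2 (1 paired), the low-spin configuration has 2 additional pairs, contributing +2 × 26530 = +53060 cm⁻¹.
Combining: -76152 + 53060 = -23092 cm⁻¹.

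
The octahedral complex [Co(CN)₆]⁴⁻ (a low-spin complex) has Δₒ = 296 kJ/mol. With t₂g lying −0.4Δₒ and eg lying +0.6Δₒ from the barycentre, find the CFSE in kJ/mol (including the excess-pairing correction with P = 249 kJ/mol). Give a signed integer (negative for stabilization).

Each CN⁻ contributes -1; 6 × (-1) = -6. With overall charge -4, Co is in the +2 oxidation state.
Co is in group 9, so Co²⁺ is d⁷ (9 − 2 = 7).
Configuration: t₂g⁶ eg¹.
CFSE(orbital) = 6×(-0.4Δₒ) + 1×(0.6Δₒ) = -1.8Δₒ; with Δₒ = 296 kJ/mol that is -533 kJ/mol.
Relative to high-spin t₂g⁵ eg² (2 paired), the low-spin configuration has 1 additional pair, contributing +1 × 249 = +249 kJ/mol.
Overall CFSE = -533 + 249 = -284 kJ/mol.

-284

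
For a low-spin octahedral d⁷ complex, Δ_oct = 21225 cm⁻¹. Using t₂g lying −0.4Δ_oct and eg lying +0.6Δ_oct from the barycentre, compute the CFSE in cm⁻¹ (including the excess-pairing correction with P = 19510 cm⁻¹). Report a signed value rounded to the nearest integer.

-18695

Configuration: t₂g⁶ eg¹.
CFSE(orbital) = 6×(-0.4Δ_oct) + 1×(0.6Δ_oct) = -1.8Δ_oct; with Δ_oct = 21225 cm⁻¹ that is -38205 cm⁻¹.
High-spin d⁷ would be t₂g⁵ eg² with 2 pairs; low-spin has 3, so 1 excess pair costs +1P = +19510 cm⁻¹.
Overall CFSE = -38205 + 19510 = -18695 cm⁻¹.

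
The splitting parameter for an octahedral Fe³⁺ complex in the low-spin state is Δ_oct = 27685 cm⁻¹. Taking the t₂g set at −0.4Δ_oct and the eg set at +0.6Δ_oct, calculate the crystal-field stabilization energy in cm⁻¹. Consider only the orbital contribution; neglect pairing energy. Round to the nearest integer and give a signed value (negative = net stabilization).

-55370

Group 8 minus oxidation state +3 gives a d⁵ configuration for Fe³⁺.
The d⁵ electrons fill as t₂g⁵ eg⁰.
Orbital CFSE = 5(-0.4) + 0(0.6) = -2.0Δ_oct = -2.0 × 27685 = -55370 cm⁻¹.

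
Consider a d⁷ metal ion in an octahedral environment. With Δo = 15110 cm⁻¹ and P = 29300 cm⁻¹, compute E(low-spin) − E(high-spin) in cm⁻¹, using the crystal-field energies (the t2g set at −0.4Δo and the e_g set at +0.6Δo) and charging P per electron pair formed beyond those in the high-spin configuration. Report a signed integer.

14190

High-spin d⁷ fills as t2g^5 e_g^2 with CFSE 5(−0.4) + 2(+0.6) = -0.8Δo = -12088 cm⁻¹.
Low-spin: t2g^6 e_g^1, orbital CFSE = -1.8Δo = -27198 cm⁻¹; plus 1 excess pair × P = +29300 cm⁻¹; total 2102 cm⁻¹.
The difference is 2102 − (-12088) = 14190 cm⁻¹, so high-spin lies lower.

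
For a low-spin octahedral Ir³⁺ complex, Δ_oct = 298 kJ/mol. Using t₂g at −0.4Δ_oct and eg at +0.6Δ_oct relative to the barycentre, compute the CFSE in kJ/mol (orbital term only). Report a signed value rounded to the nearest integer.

-715

Ir³⁺: group 9, so d-count = 9 − 3 = 6.
Electron filling gives t₂g⁶ eg⁰.
The orbital stabilization is -2.4Δ_oct = -2.4 × 298 = -715 kJ/mol.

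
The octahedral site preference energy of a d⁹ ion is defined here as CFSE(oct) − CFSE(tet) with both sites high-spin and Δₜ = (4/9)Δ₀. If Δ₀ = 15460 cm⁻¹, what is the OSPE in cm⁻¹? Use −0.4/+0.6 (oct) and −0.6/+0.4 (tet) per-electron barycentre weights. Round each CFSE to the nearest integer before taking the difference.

-6528

Octahedral high-spin t₂g⁶ eg³: CFSE = -0.6 × 15460 = -9276 cm⁻¹.
Tetrahedral: e⁴ t₂⁵, CFSE = 4(−0.6) + 5(+0.4) = -0.4Δₜ = -0.4 × (4/9) × 15460 = -2748 cm⁻¹.
Subtracting, OSPE = -9276 − (-2748) = -6528 cm⁻¹.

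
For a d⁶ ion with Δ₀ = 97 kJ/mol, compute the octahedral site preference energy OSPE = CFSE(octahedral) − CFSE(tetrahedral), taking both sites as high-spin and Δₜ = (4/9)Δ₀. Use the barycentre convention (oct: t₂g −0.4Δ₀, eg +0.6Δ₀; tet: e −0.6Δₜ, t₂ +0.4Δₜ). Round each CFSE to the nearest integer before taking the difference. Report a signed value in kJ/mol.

In an octahedral site d⁶ (HS) is t₂g⁴ eg², giving CFSE(oct) = -0.4Δ₀ = -39 kJ/mol.
Tetrahedral e³ t₂³ gives -0.6Δₜ = -0.6 × (4/9) × 97 = -26 kJ/mol.
OSPE = -39 − (-26) = -13 kJ/mol.

-13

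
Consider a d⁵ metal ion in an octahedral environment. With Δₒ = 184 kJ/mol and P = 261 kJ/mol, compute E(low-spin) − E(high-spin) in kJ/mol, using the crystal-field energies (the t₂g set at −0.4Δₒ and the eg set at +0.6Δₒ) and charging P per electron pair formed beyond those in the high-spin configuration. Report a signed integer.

High-spin: t₂g³ eg², CFSE = 0.0Δₒ = 0 kJ/mol.
For low-spin the configuration is t₂g⁵ eg⁰: orbital energy -2.0 × 184 = -368 kJ/mol, and 2 additional pairs relative to high-spin add 522 kJ/mol, giving 154 kJ/mol.
Thus E(LS) − E(HS) = 154 kJ/mol.

154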